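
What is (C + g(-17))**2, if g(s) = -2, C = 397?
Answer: 156025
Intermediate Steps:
(C + g(-17))**2 = (397 - 2)**2 = 395**2 = 156025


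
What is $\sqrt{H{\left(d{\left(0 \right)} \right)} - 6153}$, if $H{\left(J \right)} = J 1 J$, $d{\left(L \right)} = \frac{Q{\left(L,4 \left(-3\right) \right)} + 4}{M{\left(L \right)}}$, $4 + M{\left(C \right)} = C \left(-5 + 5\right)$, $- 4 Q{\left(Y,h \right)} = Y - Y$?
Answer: $2 i \sqrt{1538} \approx 78.435 i$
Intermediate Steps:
$Q{\left(Y,h \right)} = 0$ ($Q{\left(Y,h \right)} = - \frac{Y - Y}{4} = \left(- \frac{1}{4}\right) 0 = 0$)
$M{\left(C \right)} = -4$ ($M{\left(C \right)} = -4 + C \left(-5 + 5\right) = -4 + C 0 = -4 + 0 = -4$)
$d{\left(L \right)} = -1$ ($d{\left(L \right)} = \frac{0 + 4}{-4} = 4 \left(- \frac{1}{4}\right) = -1$)
$H{\left(J \right)} = J^{2}$ ($H{\left(J \right)} = J J = J^{2}$)
$\sqrt{H{\left(d{\left(0 \right)} \right)} - 6153} = \sqrt{\left(-1\right)^{2} - 6153} = \sqrt{1 - 6153} = \sqrt{-6152} = 2 i \sqrt{1538}$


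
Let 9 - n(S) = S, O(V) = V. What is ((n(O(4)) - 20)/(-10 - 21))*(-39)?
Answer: -585/31 ≈ -18.871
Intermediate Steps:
n(S) = 9 - S
((n(O(4)) - 20)/(-10 - 21))*(-39) = (((9 - 1*4) - 20)/(-10 - 21))*(-39) = (((9 - 4) - 20)/(-31))*(-39) = ((5 - 20)*(-1/31))*(-39) = -15*(-1/31)*(-39) = (15/31)*(-39) = -585/31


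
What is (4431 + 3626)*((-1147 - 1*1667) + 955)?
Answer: -14977963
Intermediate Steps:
(4431 + 3626)*((-1147 - 1*1667) + 955) = 8057*((-1147 - 1667) + 955) = 8057*(-2814 + 955) = 8057*(-1859) = -14977963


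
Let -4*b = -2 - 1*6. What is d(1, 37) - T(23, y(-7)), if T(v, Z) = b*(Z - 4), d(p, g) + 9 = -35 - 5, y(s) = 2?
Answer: -45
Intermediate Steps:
b = 2 (b = -(-2 - 1*6)/4 = -(-2 - 6)/4 = -¼*(-8) = 2)
d(p, g) = -49 (d(p, g) = -9 + (-35 - 5) = -9 - 40 = -49)
T(v, Z) = -8 + 2*Z (T(v, Z) = 2*(Z - 4) = 2*(-4 + Z) = -8 + 2*Z)
d(1, 37) - T(23, y(-7)) = -49 - (-8 + 2*2) = -49 - (-8 + 4) = -49 - 1*(-4) = -49 + 4 = -45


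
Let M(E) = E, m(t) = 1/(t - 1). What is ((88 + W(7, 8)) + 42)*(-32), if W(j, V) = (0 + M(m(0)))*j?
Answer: -3936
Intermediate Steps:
m(t) = 1/(-1 + t)
W(j, V) = -j (W(j, V) = (0 + 1/(-1 + 0))*j = (0 + 1/(-1))*j = (0 - 1)*j = -j)
((88 + W(7, 8)) + 42)*(-32) = ((88 - 1*7) + 42)*(-32) = ((88 - 7) + 42)*(-32) = (81 + 42)*(-32) = 123*(-32) = -3936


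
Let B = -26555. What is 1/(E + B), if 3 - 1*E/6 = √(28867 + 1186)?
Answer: -26537/703130461 + 6*√30053/703130461 ≈ -3.6262e-5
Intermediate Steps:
E = 18 - 6*√30053 (E = 18 - 6*√(28867 + 1186) = 18 - 6*√30053 ≈ -1022.1)
1/(E + B) = 1/((18 - 6*√30053) - 26555) = 1/(-26537 - 6*√30053)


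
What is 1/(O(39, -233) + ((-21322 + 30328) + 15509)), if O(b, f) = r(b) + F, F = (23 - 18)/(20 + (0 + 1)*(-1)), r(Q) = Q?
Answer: 19/466531 ≈ 4.0726e-5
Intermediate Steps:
F = 5/19 (F = 5/(20 + 1*(-1)) = 5/(20 - 1) = 5/19 ≈ 0.26316)
O(b, f) = 5/19 + b (O(b, f) = b + 5/19 = 5/19 + b)
1/(O(39, -233) + ((-21322 + 30328) + 15509)) = 1/((5/19 + 39) + ((-21322 + 30328) + 15509)) = 1/(746/19 + (9006 + 15509)) = 1/(746/19 + 24515) = 1/(466531/19) = 19/466531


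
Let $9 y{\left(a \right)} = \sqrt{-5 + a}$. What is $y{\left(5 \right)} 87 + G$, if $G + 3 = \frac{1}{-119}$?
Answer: $- \frac{358}{119} \approx -3.0084$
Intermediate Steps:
$y{\left(a \right)} = \frac{\sqrt{-5 + a}}{9}$
$G = - \frac{358}{119}$ ($G = -3 + \frac{1}{-119} = -3 - \frac{1}{119} = - \frac{358}{119} \approx -3.0084$)
$y{\left(5 \right)} 87 + G = \frac{\sqrt{-5 + 5}}{9} \cdot 87 - \frac{358}{119} = \frac{\sqrt{0}}{9} \cdot 87 - \frac{358}{119} = \frac{1}{9} \cdot 0 \cdot 87 - \frac{358}{119} = 0 \cdot 87 - \frac{358}{119} = 0 - \frac{358}{119} = - \frac{358}{119}$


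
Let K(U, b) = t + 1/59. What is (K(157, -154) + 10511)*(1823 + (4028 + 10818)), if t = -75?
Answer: 10263520025/59 ≈ 1.7396e+8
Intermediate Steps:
K(U, b) = -4424/59 (K(U, b) = -75 + 1/59 = -4424/59)
(K(157, -154) + 10511)*(1823 + (4028 + 10818)) = (-4424/59 + 10511)*(1823 + (4028 + 10818)) = 615725*(1823 + 14846)/59 = (615725/59)*16669 = 10263520025/59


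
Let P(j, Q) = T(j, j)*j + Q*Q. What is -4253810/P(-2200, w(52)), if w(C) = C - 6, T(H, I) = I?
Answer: -2126905/2421058 ≈ -0.87850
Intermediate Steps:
w(C) = -6 + C
P(j, Q) = Q² + j² (P(j, Q) = j*j + Q*Q = j² + Q² = Q² + j²)
-4253810/P(-2200, w(52)) = -4253810/((-6 + 52)² + (-2200)²) = -4253810/(46² + 4840000) = -4253810/(2116 + 4840000) = -4253810/4842116 = -4253810*1/4842116 = -2126905/2421058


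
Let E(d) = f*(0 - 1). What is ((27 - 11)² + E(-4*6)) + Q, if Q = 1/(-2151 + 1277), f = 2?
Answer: 221995/874 ≈ 254.00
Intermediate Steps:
E(d) = -2 (E(d) = 2*(0 - 1) = 2*(-1) = -2)
Q = -1/874 (Q = 1/(-874) = -1/874 ≈ -0.0011442)
((27 - 11)² + E(-4*6)) + Q = ((27 - 11)² - 2) - 1/874 = (16² - 2) - 1/874 = (256 - 2) - 1/874 = 254 - 1/874 = 221995/874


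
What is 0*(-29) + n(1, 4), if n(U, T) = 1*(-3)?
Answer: -3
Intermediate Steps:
n(U, T) = -3
0*(-29) + n(1, 4) = 0*(-29) - 3 = 0 - 3 = -3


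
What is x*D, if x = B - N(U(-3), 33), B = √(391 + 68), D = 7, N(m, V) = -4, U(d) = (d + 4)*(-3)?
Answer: 28 + 21*√51 ≈ 177.97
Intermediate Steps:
U(d) = -12 - 3*d (U(d) = (4 + d)*(-3) = -12 - 3*d)
B = 3*√51 (B = √459 = 3*√51 ≈ 21.424)
x = 4 + 3*√51 (x = 3*√51 - 1*(-4) = 3*√51 + 4 = 4 + 3*√51 ≈ 25.424)
x*D = (4 + 3*√51)*7 = 28 + 21*√51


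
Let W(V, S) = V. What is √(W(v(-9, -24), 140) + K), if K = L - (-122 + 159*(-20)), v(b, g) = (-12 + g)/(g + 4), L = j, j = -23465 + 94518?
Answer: 2*√464730/5 ≈ 272.68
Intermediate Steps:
j = 71053
L = 71053
v(b, g) = (-12 + g)/(4 + g)
K = 74355 (K = 71053 - (-122 + 159*(-20)) = 71053 - (-122 - 3180) = 71053 - 1*(-3302) = 71053 + 3302 = 74355)
√(W(v(-9, -24), 140) + K) = √((-12 - 24)/(4 - 24) + 74355) = √(-36/(-20) + 74355) = √(-1/20*(-36) + 74355) = √(9/5 + 74355) = √(371784/5) = 2*√464730/5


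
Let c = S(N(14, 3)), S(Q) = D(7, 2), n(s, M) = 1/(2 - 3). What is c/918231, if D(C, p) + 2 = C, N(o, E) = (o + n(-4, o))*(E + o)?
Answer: 5/918231 ≈ 5.4453e-6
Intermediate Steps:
n(s, M) = -1 (n(s, M) = 1/(-1) = -1)
N(o, E) = (-1 + o)*(E + o) (N(o, E) = (o - 1)*(E + o) = (-1 + o)*(E + o))
D(C, p) = -2 + C
S(Q) = 5 (S(Q) = -2 + 7 = 5)
c = 5
c/918231 = 5/918231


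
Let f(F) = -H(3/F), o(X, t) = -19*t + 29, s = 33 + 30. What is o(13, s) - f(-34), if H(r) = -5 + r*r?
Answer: -1355979/1156 ≈ -1173.0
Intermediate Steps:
s = 63
o(X, t) = 29 - 19*t
H(r) = -5 + r**2
f(F) = 5 - 9/F**2 (f(F) = -(-5 + (3/F)**2) = -(-5 + 9/F**2) = 5 - 9/F**2)
o(13, s) - f(-34) = (29 - 19*63) - (5 - 9/(-34)**2) = (29 - 1197) - (5 - 9*1/1156) = -1168 - (5 - 9/1156) = -1168 - 1*5771/1156 = -1168 - 5771/1156 = -1355979/1156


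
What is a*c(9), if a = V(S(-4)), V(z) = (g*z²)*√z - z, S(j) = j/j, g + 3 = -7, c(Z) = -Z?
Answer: 99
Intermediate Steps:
g = -10 (g = -3 - 7 = -10)
S(j) = 1
V(z) = -z - 10*z^(5/2) (V(z) = (-10*z²)*√z - z = -10*z^(5/2) - z = -z - 10*z^(5/2))
a = -11 (a = -1*1 - 10*1^(5/2) = -1 - 10*1 = -1 - 10 = -11)
a*c(9) = -(-11)*9 = -11*(-9) = 99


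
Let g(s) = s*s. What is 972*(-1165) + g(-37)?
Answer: -1131011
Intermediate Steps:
g(s) = s**2
972*(-1165) + g(-37) = 972*(-1165) + (-37)**2 = -1132380 + 1369 = -1131011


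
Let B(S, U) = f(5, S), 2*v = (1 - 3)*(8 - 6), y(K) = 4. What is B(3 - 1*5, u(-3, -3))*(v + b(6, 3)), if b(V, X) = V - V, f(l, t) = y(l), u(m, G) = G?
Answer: -8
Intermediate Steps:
f(l, t) = 4
b(V, X) = 0
v = -2 (v = ((1 - 3)*(8 - 6))/2 = (-2*2)/2 = (½)*(-4) = -2)
B(S, U) = 4
B(3 - 1*5, u(-3, -3))*(v + b(6, 3)) = 4*(-2 + 0) = 4*(-2) = -8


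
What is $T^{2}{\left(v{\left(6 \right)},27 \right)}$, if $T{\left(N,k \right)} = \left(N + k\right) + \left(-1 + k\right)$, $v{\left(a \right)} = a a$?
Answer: $7921$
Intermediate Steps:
$v{\left(a \right)} = a^{2}$
$T{\left(N,k \right)} = -1 + N + 2 k$
$T^{2}{\left(v{\left(6 \right)},27 \right)} = \left(-1 + 6^{2} + 2 \cdot 27\right)^{2} = \left(-1 + 36 + 54\right)^{2} = 89^{2} = 7921$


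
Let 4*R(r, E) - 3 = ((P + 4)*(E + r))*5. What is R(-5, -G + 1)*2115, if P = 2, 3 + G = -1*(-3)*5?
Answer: -1008855/4 ≈ -2.5221e+5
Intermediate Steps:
G = 12 (G = -3 - 1*(-3)*5 = -3 + 3*5 = -3 + 15 = 12)
R(r, E) = ¾ + 15*E/2 + 15*r/2 (R(r, E) = ¾ + (((2 + 4)*(E + r))*5)/4 = ¾ + ((6*(E + r))*5)/4 = ¾ + ((6*E + 6*r)*5)/4 = ¾ + (30*E + 30*r)/4 = ¾ + (15*E/2 + 15*r/2) = ¾ + 15*E/2 + 15*r/2)
R(-5, -G + 1)*2115 = (¾ + 15*(-1*12 + 1)/2 + (15/2)*(-5))*2115 = (¾ + 15*(-12 + 1)/2 - 75/2)*2115 = (¾ + (15/2)*(-11) - 75/2)*2115 = (¾ - 165/2 - 75/2)*2115 = -477/4*2115 = -1008855/4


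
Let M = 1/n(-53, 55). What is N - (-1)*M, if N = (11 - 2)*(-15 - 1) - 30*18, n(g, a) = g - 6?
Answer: -40357/59 ≈ -684.02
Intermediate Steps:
n(g, a) = -6 + g
M = -1/59 (M = 1/(-6 - 53) = 1/(-59) = -1/59 ≈ -0.016949)
N = -684 (N = 9*(-16) - 540 = -144 - 540 = -684)
N - (-1)*M = -684 - (-1)*(-1)/59 = -684 - 1*1/59 = -684 - 1/59 = -40357/59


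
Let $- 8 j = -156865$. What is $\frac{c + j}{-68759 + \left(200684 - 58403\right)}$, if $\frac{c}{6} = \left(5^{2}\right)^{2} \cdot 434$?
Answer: $\frac{13176865}{588176} \approx 22.403$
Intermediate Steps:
$j = \frac{156865}{8}$ ($j = \left(- \frac{1}{8}\right) \left(-156865\right) = \frac{156865}{8} \approx 19608.0$)
$c = 1627500$ ($c = 6 \left(5^{2}\right)^{2} \cdot 434 = 6 \cdot 25^{2} \cdot 434 = 6 \cdot 625 \cdot 434 = 6 \cdot 271250 = 1627500$)
$\frac{c + j}{-68759 + \left(200684 - 58403\right)} = \frac{1627500 + \frac{156865}{8}}{-68759 + \left(200684 - 58403\right)} = \frac{13176865}{8 \left(-68759 + \left(200684 - 58403\right)\right)} = \frac{13176865}{8 \left(-68759 + 142281\right)} = \frac{13176865}{8 \cdot 73522} = \frac{13176865}{8} \cdot \frac{1}{73522} = \frac{13176865}{588176}$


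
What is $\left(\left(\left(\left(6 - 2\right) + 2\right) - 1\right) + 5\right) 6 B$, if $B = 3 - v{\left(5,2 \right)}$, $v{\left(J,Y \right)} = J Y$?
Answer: $-420$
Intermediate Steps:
$B = -7$ ($B = 3 - 5 \cdot 2 = 3 - 10 = -7$)
$\left(\left(\left(\left(6 - 2\right) + 2\right) - 1\right) + 5\right) 6 B = \left(\left(\left(\left(6 - 2\right) + 2\right) - 1\right) + 5\right) 6 \left(-7\right) = \left(\left(\left(4 + 2\right) - 1\right) + 5\right) 6 \left(-7\right) = \left(\left(6 - 1\right) + 5\right) 6 \left(-7\right) = \left(5 + 5\right) 6 \left(-7\right) = 10 \cdot 6 \left(-7\right) = 60 \left(-7\right) = -420$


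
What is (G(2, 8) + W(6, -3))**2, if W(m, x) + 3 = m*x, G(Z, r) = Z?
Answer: 361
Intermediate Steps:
W(m, x) = -3 + m*x
(G(2, 8) + W(6, -3))**2 = (2 + (-3 + 6*(-3)))**2 = (2 + (-3 - 18))**2 = (2 - 21)**2 = (-19)**2 = 361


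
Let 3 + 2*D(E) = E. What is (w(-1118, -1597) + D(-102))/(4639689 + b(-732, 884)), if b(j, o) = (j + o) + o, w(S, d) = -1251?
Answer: -2607/9281450 ≈ -0.00028088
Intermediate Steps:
b(j, o) = j + 2*o
D(E) = -3/2 + E/2
(w(-1118, -1597) + D(-102))/(4639689 + b(-732, 884)) = (-1251 + (-3/2 + (1/2)*(-102)))/(4639689 + (-732 + 2*884)) = (-1251 + (-3/2 - 51))/(4639689 + (-732 + 1768)) = (-1251 - 105/2)/(4639689 + 1036) = -2607/2/4640725 = -2607/2*1/4640725 = -2607/9281450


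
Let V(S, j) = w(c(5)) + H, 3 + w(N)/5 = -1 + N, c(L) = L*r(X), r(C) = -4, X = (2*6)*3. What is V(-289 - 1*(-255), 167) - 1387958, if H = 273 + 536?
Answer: -1387269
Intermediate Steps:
X = 36 (X = 12*3 = 36)
H = 809
c(L) = -4*L (c(L) = L*(-4) = -4*L)
w(N) = -20 + 5*N (w(N) = -15 + 5*(-1 + N) = -15 + (-5 + 5*N) = -20 + 5*N)
V(S, j) = 689 (V(S, j) = (-20 + 5*(-4*5)) + 809 = (-20 + 5*(-20)) + 809 = (-20 - 100) + 809 = -120 + 809 = 689)
V(-289 - 1*(-255), 167) - 1387958 = 689 - 1387958 = -1387269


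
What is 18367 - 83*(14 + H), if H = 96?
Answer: 9237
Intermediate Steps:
18367 - 83*(14 + H) = 18367 - 83*(14 + 96) = 18367 - 83*110 = 18367 - 9130 = 9237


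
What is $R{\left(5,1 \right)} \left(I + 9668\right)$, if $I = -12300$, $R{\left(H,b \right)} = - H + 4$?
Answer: $2632$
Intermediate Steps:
$R{\left(H,b \right)} = 4 - H$
$R{\left(5,1 \right)} \left(I + 9668\right) = \left(4 - 5\right) \left(-12300 + 9668\right) = \left(4 - 5\right) \left(-2632\right) = \left(-1\right) \left(-2632\right) = 2632$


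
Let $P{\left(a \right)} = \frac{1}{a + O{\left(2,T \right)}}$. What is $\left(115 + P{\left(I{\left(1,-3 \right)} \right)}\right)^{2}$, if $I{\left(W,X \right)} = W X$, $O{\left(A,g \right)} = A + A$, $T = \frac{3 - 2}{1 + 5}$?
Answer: $13456$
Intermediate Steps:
$T = \frac{1}{6}$ ($T = 1 \cdot \frac{1}{6} = \frac{1}{6} \approx 0.16667$)
$O{\left(A,g \right)} = 2 A$
$P{\left(a \right)} = \frac{1}{4 + a}$ ($P{\left(a \right)} = \frac{1}{a + 2 \cdot 2} = \frac{1}{a + 4} = \frac{1}{4 + a}$)
$\left(115 + P{\left(I{\left(1,-3 \right)} \right)}\right)^{2} = \left(115 + \frac{1}{4 + 1 \left(-3\right)}\right)^{2} = \left(115 + \frac{1}{4 - 3}\right)^{2} = \left(115 + 1^{-1}\right)^{2} = \left(115 + 1\right)^{2} = 116^{2} = 13456$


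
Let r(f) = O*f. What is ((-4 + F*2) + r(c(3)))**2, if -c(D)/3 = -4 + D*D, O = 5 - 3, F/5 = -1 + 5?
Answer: 36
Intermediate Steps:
F = 20 (F = 5*(-1 + 5) = 5*4 = 20)
O = 2
c(D) = 12 - 3*D**2 (c(D) = -3*(-4 + D*D) = -3*(-4 + D**2) = 12 - 3*D**2)
r(f) = 2*f
((-4 + F*2) + r(c(3)))**2 = ((-4 + 20*2) + 2*(12 - 3*3**2))**2 = ((-4 + 40) + 2*(12 - 3*9))**2 = (36 + 2*(12 - 27))**2 = (36 + 2*(-15))**2 = (36 - 30)**2 = 6**2 = 36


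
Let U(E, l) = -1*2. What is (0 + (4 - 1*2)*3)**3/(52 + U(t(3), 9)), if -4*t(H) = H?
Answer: 108/25 ≈ 4.3200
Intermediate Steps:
t(H) = -H/4
U(E, l) = -2
(0 + (4 - 1*2)*3)**3/(52 + U(t(3), 9)) = (0 + (4 - 1*2)*3)**3/(52 - 2) = (0 + (4 - 2)*3)**3/50 = (0 + 2*3)**3/50 = (0 + 6)**3/50 = (1/50)*6**3 = (1/50)*216 = 108/25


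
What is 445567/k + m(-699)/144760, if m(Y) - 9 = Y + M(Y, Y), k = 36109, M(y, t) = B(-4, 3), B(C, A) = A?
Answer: 64475472037/5227138840 ≈ 12.335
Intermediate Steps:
M(y, t) = 3
m(Y) = 12 + Y (m(Y) = 9 + (Y + 3) = 9 + (3 + Y) = 12 + Y)
445567/k + m(-699)/144760 = 445567/36109 + (12 - 699)/144760 = 445567*(1/36109) - 687*1/144760 = 445567/36109 - 687/144760 = 64475472037/5227138840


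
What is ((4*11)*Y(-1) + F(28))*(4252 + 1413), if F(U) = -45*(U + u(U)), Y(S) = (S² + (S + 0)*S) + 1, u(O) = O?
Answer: -13528020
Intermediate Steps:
Y(S) = 1 + 2*S² (Y(S) = (S² + S*S) + 1 = (S² + S²) + 1 = 2*S² + 1 = 1 + 2*S²)
F(U) = -90*U (F(U) = -45*(U + U) = -90*U)
((4*11)*Y(-1) + F(28))*(4252 + 1413) = ((4*11)*(1 + 2*(-1)²) - 90*28)*(4252 + 1413) = (44*(1 + 2*1) - 2520)*5665 = (44*(1 + 2) - 2520)*5665 = (44*3 - 2520)*5665 = (132 - 2520)*5665 = -2388*5665 = -13528020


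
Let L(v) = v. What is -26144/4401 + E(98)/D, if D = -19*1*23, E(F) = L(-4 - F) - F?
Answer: -10544728/1923237 ≈ -5.4828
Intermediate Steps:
E(F) = -4 - 2*F (E(F) = (-4 - F) - F = -4 - 2*F)
D = -437 (D = -19*23 = -437)
-26144/4401 + E(98)/D = -26144/4401 + (-4 - 2*98)/(-437) = -26144*1/4401 + (-4 - 196)*(-1/437) = -26144/4401 - 200*(-1/437) = -26144/4401 + 200/437 = -10544728/1923237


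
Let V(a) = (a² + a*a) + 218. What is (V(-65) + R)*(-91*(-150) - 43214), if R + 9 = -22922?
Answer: 421671332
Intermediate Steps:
R = -22931 (R = -9 - 22922 = -22931)
V(a) = 218 + 2*a² (V(a) = (a² + a²) + 218 = 2*a² + 218 = 218 + 2*a²)
(V(-65) + R)*(-91*(-150) - 43214) = ((218 + 2*(-65)²) - 22931)*(-91*(-150) - 43214) = ((218 + 2*4225) - 22931)*(13650 - 43214) = ((218 + 8450) - 22931)*(-29564) = (8668 - 22931)*(-29564) = -14263*(-29564) = 421671332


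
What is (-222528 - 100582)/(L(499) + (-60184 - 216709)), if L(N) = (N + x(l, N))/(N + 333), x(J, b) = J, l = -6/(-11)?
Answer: 2957102720/2534119241 ≈ 1.1669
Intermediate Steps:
l = 6/11 (l = -6*(-1/11) = 6/11 ≈ 0.54545)
L(N) = (6/11 + N)/(333 + N) (L(N) = (N + 6/11)/(N + 333) = (6/11 + N)/(333 + N))
(-222528 - 100582)/(L(499) + (-60184 - 216709)) = (-222528 - 100582)/((6/11 + 499)/(333 + 499) + (-60184 - 216709)) = -323110/((5495/11)/832 - 276893) = -323110/((1/832)*(5495/11) - 276893) = -323110/(5495/9152 - 276893) = -323110/(-2534119241/9152) = -323110*(-9152/2534119241) = 2957102720/2534119241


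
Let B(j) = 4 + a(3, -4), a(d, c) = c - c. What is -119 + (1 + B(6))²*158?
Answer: 3831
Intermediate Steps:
a(d, c) = 0
B(j) = 4 (B(j) = 4 + 0 = 4)
-119 + (1 + B(6))²*158 = -119 + (1 + 4)²*158 = -119 + 5²*158 = -119 + 25*158 = -119 + 3950 = 3831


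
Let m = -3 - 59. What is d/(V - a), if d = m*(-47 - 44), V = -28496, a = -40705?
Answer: 5642/12209 ≈ 0.46212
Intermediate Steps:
m = -62
d = 5642 (d = -62*(-47 - 44) = -62*(-91) = 5642)
d/(V - a) = 5642/(-28496 - 1*(-40705)) = 5642/(-28496 + 40705) = 5642/12209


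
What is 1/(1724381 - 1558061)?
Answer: 1/166320 ≈ 6.0125e-6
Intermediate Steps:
1/(1724381 - 1558061) = 1/166320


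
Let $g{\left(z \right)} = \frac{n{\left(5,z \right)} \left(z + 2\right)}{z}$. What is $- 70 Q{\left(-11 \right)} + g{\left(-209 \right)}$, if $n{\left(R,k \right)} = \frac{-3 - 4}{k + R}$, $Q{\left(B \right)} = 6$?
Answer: $- \frac{5968557}{14212} \approx -419.97$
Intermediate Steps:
$n{\left(R,k \right)} = - \frac{7}{R + k}$
$g{\left(z \right)} = - \frac{7 \left(2 + z\right)}{z \left(5 + z\right)}$ ($g{\left(z \right)} = \frac{- \frac{7}{5 + z} \left(z + 2\right)}{z} = \frac{- \frac{7}{5 + z} \left(2 + z\right)}{z} = \frac{\left(-7\right) \frac{1}{5 + z} \left(2 + z\right)}{z} = - \frac{7 \left(2 + z\right)}{z \left(5 + z\right)}$)
$- 70 Q{\left(-11 \right)} + g{\left(-209 \right)} = \left(-70\right) 6 + \frac{7 \left(-2 - -209\right)}{\left(-209\right) \left(5 - 209\right)} = -420 + 7 \left(- \frac{1}{209}\right) \frac{1}{-204} \left(-2 + 209\right) = -420 + 7 \left(- \frac{1}{209}\right) \left(- \frac{1}{204}\right) 207 = -420 + \frac{483}{14212} = - \frac{5968557}{14212}$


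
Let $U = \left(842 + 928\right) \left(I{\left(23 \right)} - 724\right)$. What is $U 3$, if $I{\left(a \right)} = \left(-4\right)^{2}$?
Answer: $-3759480$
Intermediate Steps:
$I{\left(a \right)} = 16$
$U = -1253160$ ($U = \left(842 + 928\right) \left(16 - 724\right) = 1770 \left(-708\right) = -1253160$)
$U 3 = \left(-1253160\right) 3 = -3759480$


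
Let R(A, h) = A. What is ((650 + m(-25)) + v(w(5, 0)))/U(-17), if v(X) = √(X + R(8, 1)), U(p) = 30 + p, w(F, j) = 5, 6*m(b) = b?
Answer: 3875/78 + √13/13 ≈ 49.957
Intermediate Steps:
m(b) = b/6
v(X) = √(8 + X) (v(X) = √(X + 8) = √(8 + X))
((650 + m(-25)) + v(w(5, 0)))/U(-17) = ((650 + (⅙)*(-25)) + √(8 + 5))/(30 - 17) = ((650 - 25/6) + √13)/13 = (3875/6 + √13)*(1/13) = 3875/78 + √13/13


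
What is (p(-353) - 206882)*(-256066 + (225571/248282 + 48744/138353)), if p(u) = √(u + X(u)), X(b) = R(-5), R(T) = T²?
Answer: 909863629690317931265/17175279773 - 8795967070023665*I*√82/17175279773 ≈ 5.2975e+10 - 4.6375e+6*I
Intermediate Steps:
X(b) = 25 (X(b) = (-5)² = 25)
p(u) = √(25 + u) (p(u) = √(u + 25) = √(25 + u))
(p(-353) - 206882)*(-256066 + (225571/248282 + 48744/138353)) = (√(25 - 353) - 206882)*(-256066 + (225571/248282 + 48744/138353)) = (√(-328) - 206882)*(-256066 + (225571*(1/248282) + 48744*(1/138353))) = (2*I*√82 - 206882)*(-256066 + (225571/248282 + 48744/138353)) = (-206882 + 2*I*√82)*(-256066 + 43310682371/34350559546) = (-206882 + 2*I*√82)*(-8795967070023665/34350559546) = 909863629690317931265/17175279773 - 8795967070023665*I*√82/17175279773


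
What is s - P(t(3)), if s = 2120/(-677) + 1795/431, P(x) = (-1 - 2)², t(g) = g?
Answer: -2324588/291787 ≈ -7.9667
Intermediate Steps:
P(x) = 9 (P(x) = (-3)² = 9)
s = 301495/291787 (s = 2120*(-1/677) + 1795*(1/431) = -2120/677 + 1795/431 = 301495/291787 ≈ 1.0333)
s - P(t(3)) = 301495/291787 - 1*9 = 301495/291787 - 9 = -2324588/291787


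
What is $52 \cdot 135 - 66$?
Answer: $6954$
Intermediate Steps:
$52 \cdot 135 - 66 = 7020 - 66 = 6954$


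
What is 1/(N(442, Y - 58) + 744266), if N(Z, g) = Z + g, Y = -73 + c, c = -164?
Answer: 1/744413 ≈ 1.3433e-6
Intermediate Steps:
Y = -237 (Y = -73 - 164 = -237)
1/(N(442, Y - 58) + 744266) = 1/((442 + (-237 - 58)) + 744266) = 1/((442 - 295) + 744266) = 1/(147 + 744266) = 1/744413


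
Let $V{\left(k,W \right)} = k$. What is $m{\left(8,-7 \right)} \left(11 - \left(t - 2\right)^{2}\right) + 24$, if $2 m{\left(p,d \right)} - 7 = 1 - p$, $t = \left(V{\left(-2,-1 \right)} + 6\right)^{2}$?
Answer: $24$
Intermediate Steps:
$t = 16$ ($t = \left(-2 + 6\right)^{2} = 4^{2} = 16$)
$m{\left(p,d \right)} = 4 - \frac{p}{2}$ ($m{\left(p,d \right)} = \frac{7}{2} + \frac{1 - p}{2} = \frac{7}{2} - \left(- \frac{1}{2} + \frac{p}{2}\right) = 4 - \frac{p}{2}$)
$m{\left(8,-7 \right)} \left(11 - \left(t - 2\right)^{2}\right) + 24 = \left(4 - 4\right) \left(11 - \left(16 - 2\right)^{2}\right) + 24 = \left(4 - 4\right) \left(11 - 14^{2}\right) + 24 = 0 \left(11 - 196\right) + 24 = 0 \left(-185\right) + 24 = 0 + 24 = 24$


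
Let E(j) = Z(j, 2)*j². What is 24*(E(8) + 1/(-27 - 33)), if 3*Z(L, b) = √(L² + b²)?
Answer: -⅖ + 1024*√17 ≈ 4221.7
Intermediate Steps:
Z(L, b) = √(L² + b²)/3
E(j) = j²*√(4 + j²)/3 (E(j) = (√(j² + 2²)/3)*j² = (√(j² + 4)/3)*j² = (√(4 + j²)/3)*j² = j²*√(4 + j²)/3)
24*(E(8) + 1/(-27 - 33)) = 24*((⅓)*8²*√(4 + 8²) + 1/(-27 - 33)) = 24*((⅓)*64*√(4 + 64) + 1/(-60)) = 24*((⅓)*64*√68 - 1/60) = 24*((⅓)*64*(2*√17) - 1/60) = 24*(128*√17/3 - 1/60) = 24*(-1/60 + 128*√17/3) = -⅖ + 1024*√17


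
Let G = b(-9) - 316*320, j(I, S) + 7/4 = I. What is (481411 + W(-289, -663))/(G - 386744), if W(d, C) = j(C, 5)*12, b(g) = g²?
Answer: -473434/487783 ≈ -0.97058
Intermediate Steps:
j(I, S) = -7/4 + I
G = -101039 (G = (-9)² - 316*320 = 81 - 101120 = -101039)
W(d, C) = -21 + 12*C (W(d, C) = (-7/4 + C)*12 = -21 + 12*C)
(481411 + W(-289, -663))/(G - 386744) = (481411 + (-21 + 12*(-663)))/(-101039 - 386744) = (481411 + (-21 - 7956))/(-487783) = (481411 - 7977)*(-1/487783) = 473434*(-1/487783) = -473434/487783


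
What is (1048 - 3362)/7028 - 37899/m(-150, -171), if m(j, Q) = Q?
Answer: 14775471/66766 ≈ 221.30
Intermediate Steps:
(1048 - 3362)/7028 - 37899/m(-150, -171) = (1048 - 3362)/7028 - 37899/(-171) = -2314*1/7028 - 37899*(-1/171) = -1157/3514 + 4211/19 = 14775471/66766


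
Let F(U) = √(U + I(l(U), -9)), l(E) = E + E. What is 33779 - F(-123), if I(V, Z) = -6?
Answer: 33779 - I*√129 ≈ 33779.0 - 11.358*I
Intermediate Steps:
l(E) = 2*E
F(U) = √(-6 + U) (F(U) = √(U - 6) = √(-6 + U))
33779 - F(-123) = 33779 - √(-6 - 123) = 33779 - √(-129) = 33779 - I*√129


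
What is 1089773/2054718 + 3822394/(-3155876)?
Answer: -551844162343/810554402871 ≈ -0.68082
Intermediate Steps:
1089773/2054718 + 3822394/(-3155876) = 1089773*(1/2054718) + 3822394*(-1/3155876) = 1089773/2054718 - 1911197/1577938 = -551844162343/810554402871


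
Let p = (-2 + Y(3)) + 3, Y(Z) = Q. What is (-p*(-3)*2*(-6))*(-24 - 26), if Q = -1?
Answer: 0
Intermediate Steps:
Y(Z) = -1
p = 0 (p = (-2 - 1) + 3 = -3 + 3 = 0)
(-p*(-3)*2*(-6))*(-24 - 26) = (-0*(-3)*2*(-6))*(-24 - 26) = (-0*2*(-6))*(-50) = (-1*0*(-6))*(-50) = (0*(-6))*(-50) = 0*(-50) = 0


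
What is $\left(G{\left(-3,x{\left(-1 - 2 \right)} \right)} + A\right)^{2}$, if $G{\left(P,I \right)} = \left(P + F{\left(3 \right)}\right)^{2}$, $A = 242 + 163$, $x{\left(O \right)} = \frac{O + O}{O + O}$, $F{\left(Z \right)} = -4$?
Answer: $206116$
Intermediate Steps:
$x{\left(O \right)} = 1$ ($x{\left(O \right)} = \frac{2 O}{2 O} = 2 O \frac{1}{2 O} = 1$)
$A = 405$
$G{\left(P,I \right)} = \left(-4 + P\right)^{2}$ ($G{\left(P,I \right)} = \left(P - 4\right)^{2} = \left(-4 + P\right)^{2}$)
$\left(G{\left(-3,x{\left(-1 - 2 \right)} \right)} + A\right)^{2} = \left(\left(-4 - 3\right)^{2} + 405\right)^{2} = \left(\left(-7\right)^{2} + 405\right)^{2} = \left(49 + 405\right)^{2} = 454^{2} = 206116$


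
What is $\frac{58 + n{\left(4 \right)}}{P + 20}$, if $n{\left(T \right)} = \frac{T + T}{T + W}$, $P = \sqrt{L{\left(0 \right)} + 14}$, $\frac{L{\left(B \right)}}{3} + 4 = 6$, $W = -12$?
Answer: $3 - \frac{3 \sqrt{5}}{10} \approx 2.3292$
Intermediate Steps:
$L{\left(B \right)} = 6$ ($L{\left(B \right)} = -12 + 3 \cdot 6 = -12 + 18 = 6$)
$P = 2 \sqrt{5}$ ($P = \sqrt{6 + 14} = \sqrt{20} = 2 \sqrt{5} \approx 4.4721$)
$n{\left(T \right)} = \frac{2 T}{-12 + T}$ ($n{\left(T \right)} = \frac{T + T}{T - 12} = \frac{2 T}{-12 + T}$)
$\frac{58 + n{\left(4 \right)}}{P + 20} = \frac{58 + 2 \cdot 4 \frac{1}{-12 + 4}}{2 \sqrt{5} + 20} = \frac{58 + 2 \cdot 4 \frac{1}{-8}}{20 + 2 \sqrt{5}} = \frac{58 + 2 \cdot 4 \left(- \frac{1}{8}\right)}{20 + 2 \sqrt{5}} = \frac{58 - 1}{20 + 2 \sqrt{5}} = \frac{1}{20 + 2 \sqrt{5}} \cdot 57 = \frac{57}{20 + 2 \sqrt{5}}$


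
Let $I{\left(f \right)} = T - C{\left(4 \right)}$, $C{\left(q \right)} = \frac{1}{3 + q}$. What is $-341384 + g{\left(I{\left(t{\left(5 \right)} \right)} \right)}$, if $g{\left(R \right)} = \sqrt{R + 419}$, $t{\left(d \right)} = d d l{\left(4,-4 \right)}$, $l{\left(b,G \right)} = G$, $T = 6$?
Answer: $-341384 + \frac{\sqrt{20818}}{7} \approx -3.4136 \cdot 10^{5}$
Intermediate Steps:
$t{\left(d \right)} = - 4 d^{2}$ ($t{\left(d \right)} = d d \left(-4\right) = d^{2} \left(-4\right) = - 4 d^{2}$)
$I{\left(f \right)} = \frac{41}{7}$ ($I{\left(f \right)} = 6 - \frac{1}{3 + 4} = 6 - \frac{1}{7} = \frac{41}{7}$)
$g{\left(R \right)} = \sqrt{419 + R}$
$-341384 + g{\left(I{\left(t{\left(5 \right)} \right)} \right)} = -341384 + \sqrt{419 + \frac{41}{7}} = -341384 + \sqrt{\frac{2974}{7}} = -341384 + \frac{\sqrt{20818}}{7}$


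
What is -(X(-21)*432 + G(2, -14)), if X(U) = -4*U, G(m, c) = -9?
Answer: -36279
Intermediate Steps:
-(X(-21)*432 + G(2, -14)) = -(-4*(-21)*432 - 9) = -(84*432 - 9) = -(36288 - 9) = -1*36279 = -36279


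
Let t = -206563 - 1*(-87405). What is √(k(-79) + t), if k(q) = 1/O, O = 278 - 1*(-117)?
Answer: I*√18591626555/395 ≈ 345.19*I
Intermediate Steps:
O = 395 (O = 278 + 117 = 395)
k(q) = 1/395
t = -119158 (t = -206563 + 87405 = -119158)
√(k(-79) + t) = √(1/395 - 119158) = √(-47067409/395) = I*√18591626555/395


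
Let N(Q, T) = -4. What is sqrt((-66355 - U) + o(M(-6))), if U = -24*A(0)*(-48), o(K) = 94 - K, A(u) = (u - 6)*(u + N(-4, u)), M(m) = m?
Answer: I*sqrt(93903) ≈ 306.44*I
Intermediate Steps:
A(u) = (-6 + u)*(-4 + u) (A(u) = (u - 6)*(u - 4) = (-6 + u)*(-4 + u))
U = 27648 (U = -24*(24 + 0**2 - 10*0)*(-48) = -24*(24 + 0 + 0)*(-48) = -24*24*(-48) = -576*(-48) = 27648)
sqrt((-66355 - U) + o(M(-6))) = sqrt((-66355 - 1*27648) + (94 - 1*(-6))) = sqrt((-66355 - 27648) + (94 + 6)) = sqrt(-94003 + 100) = sqrt(-93903) = I*sqrt(93903)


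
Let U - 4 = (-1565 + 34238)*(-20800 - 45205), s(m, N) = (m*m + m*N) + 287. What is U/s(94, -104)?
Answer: 2156581361/653 ≈ 3.3026e+6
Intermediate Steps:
s(m, N) = 287 + m² + N*m (s(m, N) = (m² + N*m) + 287 = 287 + m² + N*m)
U = -2156581361 (U = 4 + (-1565 + 34238)*(-20800 - 45205) = 4 + 32673*(-66005) = 4 - 2156581365 = -2156581361)
U/s(94, -104) = -2156581361/(287 + 94² - 104*94) = -2156581361/(287 + 8836 - 9776) = -2156581361/(-653) = -2156581361*(-1/653) = 2156581361/653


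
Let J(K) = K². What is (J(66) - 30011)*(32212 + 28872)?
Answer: -1567110020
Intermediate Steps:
(J(66) - 30011)*(32212 + 28872) = (66² - 30011)*(32212 + 28872) = (4356 - 30011)*61084 = -25655*61084 = -1567110020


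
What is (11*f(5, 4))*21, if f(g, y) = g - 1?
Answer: 924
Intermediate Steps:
f(g, y) = -1 + g
(11*f(5, 4))*21 = (11*(-1 + 5))*21 = (11*4)*21 = 44*21 = 924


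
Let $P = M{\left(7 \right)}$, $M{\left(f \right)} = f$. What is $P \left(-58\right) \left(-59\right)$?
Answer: $23954$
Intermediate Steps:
$P = 7$
$P \left(-58\right) \left(-59\right) = 7 \left(-58\right) \left(-59\right) = \left(-406\right) \left(-59\right) = 23954$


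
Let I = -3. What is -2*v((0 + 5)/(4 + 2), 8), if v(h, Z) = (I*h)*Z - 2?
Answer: 44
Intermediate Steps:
v(h, Z) = -2 - 3*Z*h (v(h, Z) = (-3*h)*Z - 2 = -3*Z*h - 2 = -2 - 3*Z*h)
-2*v((0 + 5)/(4 + 2), 8) = -2*(-2 - 3*8*(0 + 5)/(4 + 2)) = -2*(-2 - 3*8*5/6) = -2*(-2 - 3*8*5*(⅙)) = -2*(-2 - 3*8*⅚) = -2*(-2 - 20) = -2*(-22) = 44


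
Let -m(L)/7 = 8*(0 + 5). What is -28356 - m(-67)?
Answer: -28076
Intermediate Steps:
m(L) = -280 (m(L) = -56*(0 + 5) = -56*5 = -7*40 = -280)
-28356 - m(-67) = -28356 - 1*(-280) = -28356 + 280 = -28076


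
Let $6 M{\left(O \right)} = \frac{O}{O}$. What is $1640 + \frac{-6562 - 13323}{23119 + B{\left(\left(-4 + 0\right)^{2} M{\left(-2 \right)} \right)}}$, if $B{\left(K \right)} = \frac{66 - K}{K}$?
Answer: $\frac{151736900}{92571} \approx 1639.1$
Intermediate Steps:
$M{\left(O \right)} = \frac{1}{6}$ ($M{\left(O \right)} = \frac{O \frac{1}{O}}{6} = \frac{1}{6} \cdot 1 = \frac{1}{6}$)
$B{\left(K \right)} = \frac{66 - K}{K}$
$1640 + \frac{-6562 - 13323}{23119 + B{\left(\left(-4 + 0\right)^{2} M{\left(-2 \right)} \right)}} = 1640 + \frac{-6562 - 13323}{23119 + \frac{66 - \left(-4 + 0\right)^{2} \cdot \frac{1}{6}}{\left(-4 + 0\right)^{2} \cdot \frac{1}{6}}} = 1640 - \frac{19885}{23119 + \frac{66 - \left(-4\right)^{2} \cdot \frac{1}{6}}{\left(-4\right)^{2} \cdot \frac{1}{6}}} = 1640 - \frac{19885}{23119 + \frac{66 - 16 \cdot \frac{1}{6}}{16 \cdot \frac{1}{6}}} = 1640 - \frac{19885}{23119 + \frac{66 - \frac{8}{3}}{\frac{8}{3}}} = 1640 - \frac{19885}{23119 + \frac{3 \left(66 - \frac{8}{3}\right)}{8}} = 1640 - \frac{19885}{23119 + \frac{3}{8} \cdot \frac{190}{3}} = 1640 - \frac{19885}{23119 + \frac{95}{4}} = 1640 - \frac{19885}{\frac{92571}{4}} = 1640 - \frac{79540}{92571} = \frac{151736900}{92571}$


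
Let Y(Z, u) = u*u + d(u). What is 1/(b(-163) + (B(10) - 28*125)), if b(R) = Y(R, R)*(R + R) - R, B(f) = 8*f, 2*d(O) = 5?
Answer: -1/8665566 ≈ -1.1540e-7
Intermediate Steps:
d(O) = 5/2 (d(O) = (½)*5 = 5/2)
Y(Z, u) = 5/2 + u² (Y(Z, u) = u*u + 5/2 = u² + 5/2 = 5/2 + u²)
b(R) = -R + 2*R*(5/2 + R²) (b(R) = (5/2 + R²)*(R + R) - R = (5/2 + R²)*(2*R) - R = 2*R*(5/2 + R²) - R = -R + 2*R*(5/2 + R²))
1/(b(-163) + (B(10) - 28*125)) = 1/(2*(-163)*(2 + (-163)²) + (8*10 - 28*125)) = 1/(2*(-163)*(2 + 26569) + (80 - 3500)) = 1/(2*(-163)*26571 - 3420) = 1/(-8662146 - 3420) = 1/(-8665566) = -1/8665566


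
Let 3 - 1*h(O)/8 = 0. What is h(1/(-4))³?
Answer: 13824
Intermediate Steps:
h(O) = 24 (h(O) = 24 - 8*0 = 24 + 0 = 24)
h(1/(-4))³ = 24³ = 13824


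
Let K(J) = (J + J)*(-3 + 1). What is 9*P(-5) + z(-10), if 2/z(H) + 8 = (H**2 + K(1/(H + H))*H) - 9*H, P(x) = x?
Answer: -4049/90 ≈ -44.989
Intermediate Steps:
K(J) = -4*J (K(J) = (2*J)*(-2) = -4*J)
z(H) = 2/(-10 + H**2 - 9*H) (z(H) = 2/(-8 + ((H**2 + (-4/(H + H))*H) - 9*H)) = 2/(-8 + ((H**2 + (-4*1/(2*H))*H) - 9*H)) = 2/(-8 + ((H**2 + (-2/H)*H) - 9*H)) = 2/(-8 + ((H**2 - 2) - 9*H)) = 2/(-8 + ((-2 + H**2) - 9*H)) = 2/(-8 + (-2 + H**2 - 9*H)) = 2/(-10 + H**2 - 9*H))
9*P(-5) + z(-10) = 9*(-5) + 2/(-10 + (-10)**2 - 9*(-10)) = -45 + 2/(-10 + 100 + 90) = -45 + 2/180 = -45 + 2*(1/180) = -45 + 1/90 = -4049/90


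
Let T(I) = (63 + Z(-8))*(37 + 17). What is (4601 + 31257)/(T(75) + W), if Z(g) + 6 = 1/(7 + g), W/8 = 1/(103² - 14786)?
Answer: 74889433/6315620 ≈ 11.858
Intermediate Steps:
W = -8/4177 (W = 8/(103² - 14786) = 8/(10609 - 14786) = 8/(-4177) = 8*(-1/4177) = -8/4177 ≈ -0.0019152)
Z(g) = -6 + 1/(7 + g)
T(I) = 3024 (T(I) = (63 + (-41 - 6*(-8))/(7 - 8))*(37 + 17) = (63 + (-41 + 48)/(-1))*54 = (63 - 1*7)*54 = (63 - 7)*54 = 56*54 = 3024)
(4601 + 31257)/(T(75) + W) = (4601 + 31257)/(3024 - 8/4177) = 35858/(12631240/4177) = 35858*(4177/12631240) = 74889433/6315620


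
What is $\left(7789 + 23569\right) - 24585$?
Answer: $6773$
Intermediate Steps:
$\left(7789 + 23569\right) - 24585 = 31358 - 24585 = 6773$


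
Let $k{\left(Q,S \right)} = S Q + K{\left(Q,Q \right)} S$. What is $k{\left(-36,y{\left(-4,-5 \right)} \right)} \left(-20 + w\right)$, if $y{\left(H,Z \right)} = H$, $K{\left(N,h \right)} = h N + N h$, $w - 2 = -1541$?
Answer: $15939216$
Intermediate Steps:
$w = -1539$ ($w = 2 - 1541 = -1539$)
$K{\left(N,h \right)} = 2 N h$ ($K{\left(N,h \right)} = N h + N h = 2 N h$)
$k{\left(Q,S \right)} = Q S + 2 S Q^{2}$ ($k{\left(Q,S \right)} = S Q + 2 Q Q S = Q S + 2 Q^{2} S = Q S + 2 S Q^{2}$)
$k{\left(-36,y{\left(-4,-5 \right)} \right)} \left(-20 + w\right) = \left(-36\right) \left(-4\right) \left(1 + 2 \left(-36\right)\right) \left(-20 - 1539\right) = \left(-36\right) \left(-4\right) \left(1 - 72\right) \left(-1559\right) = \left(-36\right) \left(-4\right) \left(-71\right) \left(-1559\right) = \left(-10224\right) \left(-1559\right) = 15939216$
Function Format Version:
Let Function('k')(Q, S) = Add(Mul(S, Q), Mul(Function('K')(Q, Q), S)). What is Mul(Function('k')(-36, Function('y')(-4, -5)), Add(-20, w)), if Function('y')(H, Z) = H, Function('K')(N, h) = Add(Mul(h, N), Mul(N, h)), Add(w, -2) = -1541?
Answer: 15939216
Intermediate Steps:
w = -1539 (w = Add(2, -1541) = -1539)
Function('K')(N, h) = Mul(2, N, h) (Function('K')(N, h) = Add(Mul(N, h), Mul(N, h)) = Mul(2, N, h))
Function('k')(Q, S) = Add(Mul(Q, S), Mul(2, S, Pow(Q, 2))) (Function('k')(Q, S) = Add(Mul(S, Q), Mul(Mul(2, Q, Q), S)) = Add(Mul(Q, S), Mul(Mul(2, Pow(Q, 2)), S)) = Add(Mul(Q, S), Mul(2, S, Pow(Q, 2))))
Mul(Function('k')(-36, Function('y')(-4, -5)), Add(-20, w)) = Mul(Mul(-36, -4, Add(1, Mul(2, -36))), Add(-20, -1539)) = Mul(Mul(-36, -4, Add(1, -72)), -1559) = Mul(Mul(-36, -4, -71), -1559) = Mul(-10224, -1559) = 15939216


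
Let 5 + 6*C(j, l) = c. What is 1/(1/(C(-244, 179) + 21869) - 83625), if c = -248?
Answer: -130961/10951613619 ≈ -1.1958e-5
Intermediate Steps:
C(j, l) = -253/6 (C(j, l) = -⅚ + (⅙)*(-248) = -⅚ - 124/3 = -253/6)
1/(1/(C(-244, 179) + 21869) - 83625) = 1/(1/(-253/6 + 21869) - 83625) = 1/(1/(130961/6) - 83625) = 1/(6/130961 - 83625) = 1/(-10951613619/130961) = -130961/10951613619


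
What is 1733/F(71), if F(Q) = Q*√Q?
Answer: 1733*√71/5041 ≈ 2.8968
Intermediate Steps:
F(Q) = Q^(3/2)
1733/F(71) = 1733/(71^(3/2)) = 1733/((71*√71)) = 1733*(√71/5041) = 1733*√71/5041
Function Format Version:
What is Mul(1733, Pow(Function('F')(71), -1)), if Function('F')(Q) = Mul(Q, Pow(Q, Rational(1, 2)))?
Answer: Mul(Rational(1733, 5041), Pow(71, Rational(1, 2))) ≈ 2.8968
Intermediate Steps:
Function('F')(Q) = Pow(Q, Rational(3, 2))
Mul(1733, Pow(Function('F')(71), -1)) = Mul(1733, Pow(Pow(71, Rational(3, 2)), -1)) = Mul(1733, Pow(Mul(71, Pow(71, Rational(1, 2))), -1)) = Mul(1733, Mul(Rational(1, 5041), Pow(71, Rational(1, 2)))) = Mul(Rational(1733, 5041), Pow(71, Rational(1, 2)))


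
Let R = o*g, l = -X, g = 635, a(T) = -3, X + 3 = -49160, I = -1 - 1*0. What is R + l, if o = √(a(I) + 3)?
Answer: 49163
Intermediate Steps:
I = -1 (I = -1 + 0 = -1)
X = -49163 (X = -3 - 49160 = -49163)
l = 49163 (l = -1*(-49163) = 49163)
o = 0 (o = √(-3 + 3) = √0 = 0)
R = 0 (R = 0*635 = 0)
R + l = 0 + 49163 = 49163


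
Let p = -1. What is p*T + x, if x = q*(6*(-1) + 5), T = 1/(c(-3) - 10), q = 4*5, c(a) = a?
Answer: -259/13 ≈ -19.923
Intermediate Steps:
q = 20
T = -1/13 (T = 1/(-3 - 10) = 1/(-13) = -1/13 ≈ -0.076923)
x = -20 (x = 20*(6*(-1) + 5) = 20*(-6 + 5) = 20*(-1) = -20)
p*T + x = -1*(-1/13) - 20 = 1/13 - 20 = -259/13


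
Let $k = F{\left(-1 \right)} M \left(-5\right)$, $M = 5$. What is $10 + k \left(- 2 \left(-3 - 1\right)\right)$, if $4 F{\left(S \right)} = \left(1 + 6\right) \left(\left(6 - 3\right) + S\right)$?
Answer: $-690$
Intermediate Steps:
$F{\left(S \right)} = \frac{21}{4} + \frac{7 S}{4}$ ($F{\left(S \right)} = \frac{\left(1 + 6\right) \left(\left(6 - 3\right) + S\right)}{4} = \frac{7 \left(3 + S\right)}{4} = \frac{21 + 7 S}{4} = \frac{21}{4} + \frac{7 S}{4}$)
$k = - \frac{175}{2}$ ($k = \left(\frac{21}{4} + \frac{7}{4} \left(-1\right)\right) 5 \left(-5\right) = \left(\frac{21}{4} - \frac{7}{4}\right) 5 \left(-5\right) = \frac{7}{2} \cdot 5 \left(-5\right) = \frac{35}{2} \left(-5\right) = - \frac{175}{2} \approx -87.5$)
$10 + k \left(- 2 \left(-3 - 1\right)\right) = 10 - \frac{175 \left(- 2 \left(-3 - 1\right)\right)}{2} = 10 - \frac{175 \left(\left(-2\right) \left(-4\right)\right)}{2} = 10 - 700 = -690$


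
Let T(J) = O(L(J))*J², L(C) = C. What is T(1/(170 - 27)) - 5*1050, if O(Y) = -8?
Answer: -107357258/20449 ≈ -5250.0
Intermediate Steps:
T(J) = -8*J²
T(1/(170 - 27)) - 5*1050 = -8/(170 - 27)² - 5*1050 = -8*(1/143)² - 1*5250 = -8*(1/143)² - 5250 = -8*1/20449 - 5250 = -8/20449 - 5250 = -107357258/20449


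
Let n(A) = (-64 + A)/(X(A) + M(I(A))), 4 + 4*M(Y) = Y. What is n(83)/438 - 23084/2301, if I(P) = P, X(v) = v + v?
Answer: -417341310/41601313 ≈ -10.032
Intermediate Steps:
X(v) = 2*v
M(Y) = -1 + Y/4
n(A) = (-64 + A)/(-1 + 9*A/4) (n(A) = (-64 + A)/(2*A + (-1 + A/4)) = (-64 + A)/(-1 + 9*A/4))
n(83)/438 - 23084/2301 = (4*(-64 + 83)/(-4 + 9*83))/438 - 23084/2301 = (4*19/(-4 + 747))*(1/438) - 23084*1/2301 = (4*19/743)*(1/438) - 23084/2301 = (4*(1/743)*19)*(1/438) - 23084/2301 = (76/743)*(1/438) - 23084/2301 = 38/162717 - 23084/2301 = -417341310/41601313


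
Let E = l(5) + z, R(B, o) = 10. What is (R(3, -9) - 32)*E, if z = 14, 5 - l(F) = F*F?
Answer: 132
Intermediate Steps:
l(F) = 5 - F**2 (l(F) = 5 - F*F = 5 - F**2)
E = -6 (E = (5 - 1*5**2) + 14 = (5 - 1*25) + 14 = (5 - 25) + 14 = -20 + 14 = -6)
(R(3, -9) - 32)*E = (10 - 32)*(-6) = -22*(-6) = 132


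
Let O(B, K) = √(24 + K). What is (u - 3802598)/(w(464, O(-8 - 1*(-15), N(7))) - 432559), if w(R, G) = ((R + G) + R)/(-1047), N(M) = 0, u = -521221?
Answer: 2050251373029507093/205109534161820377 - 9054076986*√6/205109534161820377 ≈ 9.9959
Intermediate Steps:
w(R, G) = -2*R/1047 - G/1047 (w(R, G) = ((G + R) + R)*(-1/1047) = (G + 2*R)*(-1/1047) = -2*R/1047 - G/1047)
(u - 3802598)/(w(464, O(-8 - 1*(-15), N(7))) - 432559) = (-521221 - 3802598)/((-2/1047*464 - √(24 + 0)/1047) - 432559) = -4323819/((-928/1047 - 2*√6/1047) - 432559) = -4323819/(-452890201/1047 - 2*√6/1047)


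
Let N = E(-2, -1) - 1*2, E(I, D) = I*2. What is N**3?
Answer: -216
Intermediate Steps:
E(I, D) = 2*I
N = -6 (N = 2*(-2) - 1*2 = -4 - 2 = -6)
N**3 = (-6)**3 = -216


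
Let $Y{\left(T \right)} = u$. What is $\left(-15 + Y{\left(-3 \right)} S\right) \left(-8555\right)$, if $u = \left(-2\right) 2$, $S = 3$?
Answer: $230985$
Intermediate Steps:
$u = -4$
$Y{\left(T \right)} = -4$
$\left(-15 + Y{\left(-3 \right)} S\right) \left(-8555\right) = \left(-15 - 12\right) \left(-8555\right) = \left(-27\right) \left(-8555\right) = 230985$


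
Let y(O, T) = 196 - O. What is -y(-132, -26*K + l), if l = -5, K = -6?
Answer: -328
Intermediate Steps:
-y(-132, -26*K + l) = -(196 - 1*(-132)) = -(196 + 132) = -1*328 = -328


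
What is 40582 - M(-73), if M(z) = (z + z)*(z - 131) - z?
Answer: 10725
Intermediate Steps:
M(z) = -z + 2*z*(-131 + z) (M(z) = (2*z)*(-131 + z) - z = 2*z*(-131 + z) - z = -z + 2*z*(-131 + z))
40582 - M(-73) = 40582 - (-73)*(-263 + 2*(-73)) = 40582 - (-73)*(-263 - 146) = 40582 - (-73)*(-409) = 40582 - 1*29857 = 40582 - 29857 = 10725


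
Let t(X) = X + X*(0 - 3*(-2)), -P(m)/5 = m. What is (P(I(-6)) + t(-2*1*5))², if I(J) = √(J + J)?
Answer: 4600 + 1400*I*√3 ≈ 4600.0 + 2424.9*I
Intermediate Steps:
I(J) = √2*√J (I(J) = √(2*J) = √2*√J)
P(m) = -5*m
t(X) = 7*X (t(X) = X + X*(0 + 6) = X + X*6 = X + 6*X = 7*X)
(P(I(-6)) + t(-2*1*5))² = (-5*√2*√(-6) + 7*(-2*1*5))² = (-5*√2*I*√6 + 7*(-2*5))² = (-10*I*√3 + 7*(-10))² = (-10*I*√3 - 70)² = (-70 - 10*I*√3)²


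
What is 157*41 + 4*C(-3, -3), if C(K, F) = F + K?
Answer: 6413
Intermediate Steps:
157*41 + 4*C(-3, -3) = 157*41 + 4*(-3 - 3) = 6437 + 4*(-6) = 6437 - 24 = 6413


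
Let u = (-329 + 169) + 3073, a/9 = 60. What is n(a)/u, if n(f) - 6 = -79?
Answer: -73/2913 ≈ -0.025060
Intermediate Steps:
a = 540 (a = 9*60 = 540)
u = 2913 (u = -160 + 3073 = 2913)
n(f) = -73 (n(f) = 6 - 79 = -73)
n(a)/u = -73/2913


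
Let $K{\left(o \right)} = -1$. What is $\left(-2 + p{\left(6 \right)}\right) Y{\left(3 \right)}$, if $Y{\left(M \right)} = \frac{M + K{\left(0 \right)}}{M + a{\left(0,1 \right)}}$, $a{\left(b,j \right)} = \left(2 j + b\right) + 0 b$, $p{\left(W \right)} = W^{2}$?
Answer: $\frac{68}{5} \approx 13.6$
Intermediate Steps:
$a{\left(b,j \right)} = b + 2 j$ ($a{\left(b,j \right)} = \left(b + 2 j\right) + 0 = b + 2 j$)
$Y{\left(M \right)} = \frac{-1 + M}{2 + M}$ ($Y{\left(M \right)} = \frac{M - 1}{M + \left(0 + 2 \cdot 1\right)} = \frac{-1 + M}{M + \left(0 + 2\right)} = \frac{-1 + M}{M + 2} = \frac{-1 + M}{2 + M}$)
$\left(-2 + p{\left(6 \right)}\right) Y{\left(3 \right)} = \left(-2 + 6^{2}\right) \frac{-1 + 3}{2 + 3} = \left(-2 + 36\right) \frac{1}{5} \cdot 2 = 34 \cdot \frac{1}{5} \cdot 2 = 34 \cdot \frac{2}{5} = \frac{68}{5}$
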